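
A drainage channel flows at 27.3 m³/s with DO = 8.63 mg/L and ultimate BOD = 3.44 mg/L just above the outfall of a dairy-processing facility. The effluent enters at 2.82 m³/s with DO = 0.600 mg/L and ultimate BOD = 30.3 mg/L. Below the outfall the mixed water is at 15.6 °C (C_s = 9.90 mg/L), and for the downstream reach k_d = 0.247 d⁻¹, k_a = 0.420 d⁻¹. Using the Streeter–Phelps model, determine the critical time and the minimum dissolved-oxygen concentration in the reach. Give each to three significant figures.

Mixed DO = (27.3×8.63 + 2.82×0.600)/(27.3+2.82) = 237.3/30.12 = 7.878 mg/L.
Mixed L₀ = (27.3×3.44 + 2.82×30.3)/(30.12) = 179.4/30.12 = 5.955 mg/L.
Initial deficit D₀ = C_s − DO₀ = 9.90 − 7.878 = 2.022 mg/L.
t_c = (1/0.1730) ln[(0.420/0.247)(1 − 2.022×0.1730/(0.247×5.955))] = 5.780 × ln(1.296) = 1.499 d.
D_c = (0.247/0.420) × 5.955 × e^(−0.247×1.499) = 0.5881 × 5.955 × 0.6906 = 2.418 mg/L.
Minimum DO = 9.90 − 2.418 = 7.482 mg/L.

t_c ≈ 1.50 d; minimum DO ≈ 7.48 mg/L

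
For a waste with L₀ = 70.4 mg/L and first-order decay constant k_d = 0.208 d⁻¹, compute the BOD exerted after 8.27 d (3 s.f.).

y_t = L₀(1 − e^(−k_d t)) = 70.4 × (1 − e^(−0.208×8.27))
= 70.4 × (1 − 0.1790) = 70.4 × 0.8210 = 57.80 mg/L.

y ≈ 57.8 mg/L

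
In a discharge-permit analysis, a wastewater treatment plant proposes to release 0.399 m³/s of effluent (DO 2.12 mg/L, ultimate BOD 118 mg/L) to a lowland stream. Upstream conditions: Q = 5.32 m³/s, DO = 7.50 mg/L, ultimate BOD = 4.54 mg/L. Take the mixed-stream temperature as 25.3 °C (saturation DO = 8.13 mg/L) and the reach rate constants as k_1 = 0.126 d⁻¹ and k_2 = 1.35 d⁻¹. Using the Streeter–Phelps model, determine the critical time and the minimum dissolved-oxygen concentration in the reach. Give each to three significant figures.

t_c ≈ 0.685 d; minimum DO ≈ 7.06 mg/L

Mixed DO = (5.32×7.50 + 0.399×2.12)/(5.32+0.399) = 40.75/5.719 = 7.125 mg/L.
Mixed L₀ = (5.32×4.54 + 0.399×118)/(5.719) = 71.23/5.719 = 12.46 mg/L.
Initial deficit D₀ = C_s − DO₀ = 8.13 − 7.125 = 1.005 mg/L.
t_c = (1/1.224) ln[(1.35/0.126)(1 − 1.005×1.224/(0.126×12.46))] = 0.8170 × ln(2.314) = 0.6853 d.
D_c = (0.126/1.35) × 12.46 × e^(−0.126×0.6853) = 0.09333 × 12.46 × 0.9173 = 1.066 mg/L.
Minimum DO = 8.13 − 1.066 = 7.064 mg/L.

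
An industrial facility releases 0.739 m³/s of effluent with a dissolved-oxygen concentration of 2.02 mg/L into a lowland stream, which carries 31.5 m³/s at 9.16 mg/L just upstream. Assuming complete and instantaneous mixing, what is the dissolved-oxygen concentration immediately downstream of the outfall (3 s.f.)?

9.00 mg/L

Flow-weighted mixing: C = (Q_r C_r + Q_w C_w)/(Q_r + Q_w)
= (31.5×9.16 + 0.739×2.02)/(31.5 + 0.739) = 290.0/32.24 = 8.996 mg/L.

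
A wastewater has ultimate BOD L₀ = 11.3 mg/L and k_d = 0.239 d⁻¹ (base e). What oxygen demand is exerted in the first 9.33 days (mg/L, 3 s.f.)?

y ≈ 10.1 mg/L

y_t = L₀(1 − e^(−k_d t)) = 11.3 × (1 − e^(−0.239×9.33))
= 11.3 × (1 − 0.1075) = 11.3 × 0.8925 = 10.08 mg/L.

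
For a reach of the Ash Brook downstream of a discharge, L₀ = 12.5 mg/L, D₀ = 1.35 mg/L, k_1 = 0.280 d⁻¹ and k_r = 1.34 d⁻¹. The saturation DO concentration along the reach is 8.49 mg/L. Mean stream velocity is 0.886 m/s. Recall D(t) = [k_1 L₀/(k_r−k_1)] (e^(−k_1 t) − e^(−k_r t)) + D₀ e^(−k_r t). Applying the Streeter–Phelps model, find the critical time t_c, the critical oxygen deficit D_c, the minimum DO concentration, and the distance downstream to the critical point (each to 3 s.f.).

With k_r/k_1 = 4.786 and 1 − D₀(k_r−k_1)/(k_1 L₀) = 0.5911,
t_c = ln(4.786 × 0.5911) / (1.34 − 0.280) = ln(2.829) / 1.060 = 1.040/1.060 = 0.9811 d.
L(t_c) = L₀ e^(−k_1 t_c) = 12.5 × 0.7598 = 9.497 mg/L, and at the critical point k_r D_c = k_1 L, so D_c = (0.280/1.34) × 9.497 = 1.985 mg/L.
Minimum DO = C_s − D_c = 8.49 − 1.985 = 6.505 mg/L.
x_c = v t_c = 0.886 m/s × 0.9811 d × 86400 s/d = 75100 m ≈ 75.1 km.

t_c ≈ 0.981 d; D_c ≈ 1.98 mg/L; min DO ≈ 6.51 mg/L; x_c ≈ 75.1 km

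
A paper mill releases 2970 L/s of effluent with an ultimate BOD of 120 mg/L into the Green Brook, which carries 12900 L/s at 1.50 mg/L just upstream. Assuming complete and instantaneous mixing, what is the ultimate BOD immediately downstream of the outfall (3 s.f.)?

Flow-weighted mixing: C = (Q_r C_r + Q_w C_w)/(Q_r + Q_w)
= (12900×1.50 + 2970×120)/(12900 + 2970) = 375800/15870 = 23.68 mg/L.

23.7 mg/L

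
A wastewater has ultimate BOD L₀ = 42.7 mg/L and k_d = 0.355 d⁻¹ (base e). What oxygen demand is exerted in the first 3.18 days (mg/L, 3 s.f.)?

y_t = L₀(1 − e^(−k_d t)) = 42.7 × (1 − e^(−0.355×3.18))
= 42.7 × (1 − 0.3234) = 42.7 × 0.6766 = 28.89 mg/L.

y ≈ 28.9 mg/L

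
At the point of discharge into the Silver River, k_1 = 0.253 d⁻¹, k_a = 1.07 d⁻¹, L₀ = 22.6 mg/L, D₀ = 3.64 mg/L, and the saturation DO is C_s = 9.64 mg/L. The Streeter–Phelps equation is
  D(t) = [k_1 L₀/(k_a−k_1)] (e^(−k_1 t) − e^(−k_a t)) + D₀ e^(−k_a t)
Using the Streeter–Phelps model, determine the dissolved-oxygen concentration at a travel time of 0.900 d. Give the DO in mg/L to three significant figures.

DO ≈ 5.35 mg/L

k_1 L₀/(k_a−k_1) = 0.253×22.6/(1.07−0.253) = 5.718/0.8170 = 6.999 mg/L.
e^(−k_1 t) = e^(−0.253×0.9000) = 0.7964; e^(−k_a t) = e^(−1.07×0.9000) = 0.3817.
D = 6.999 × (0.7964 − 0.3817) + 3.64 × 0.3817 = 2.902 + 1.390 = 4.291 mg/L.
DO = C_s − D = 9.64 − 4.291 = 5.349 mg/L.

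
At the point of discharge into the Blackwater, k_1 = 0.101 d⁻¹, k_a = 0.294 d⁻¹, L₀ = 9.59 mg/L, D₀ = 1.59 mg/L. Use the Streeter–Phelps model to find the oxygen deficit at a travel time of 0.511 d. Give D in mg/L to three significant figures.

k_1 L₀/(k_a−k_1) = 0.101×9.59/(0.294−0.101) = 0.9686/0.1930 = 5.019 mg/L.
e^(−k_1 t) = e^(−0.101×0.5110) = 0.9497; e^(−k_a t) = e^(−0.294×0.5110) = 0.8605.
D = 5.019 × (0.9497 − 0.8605) + 1.59 × 0.8605 = 0.4476 + 1.368 = 1.816 mg/L.

D ≈ 1.82 mg/L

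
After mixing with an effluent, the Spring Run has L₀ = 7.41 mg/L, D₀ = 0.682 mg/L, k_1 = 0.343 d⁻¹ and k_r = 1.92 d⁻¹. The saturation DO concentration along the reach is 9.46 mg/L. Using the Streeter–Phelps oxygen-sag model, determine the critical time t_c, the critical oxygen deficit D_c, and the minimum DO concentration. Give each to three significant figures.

t_c ≈ 0.743 d; D_c ≈ 1.03 mg/L; min DO ≈ 8.43 mg/L

At the critical point dD/dt = 0, so k_1 L₀ e^(−k_1 t) = k_r D. Substituting D(t) from the Streeter–Phelps equation and solving for t gives
t_c = ln[(k_r/k_1)(1 − D₀(k_r−k_1)/(k_1 L₀))] / (k_r−k_1).
Here k_r−k_1 = 1.577 d⁻¹ and 1 − D₀(k_r−k_1)/(k_1 L₀) = 1 − 0.682×1.577/(0.343×7.41) = 0.5768, so
t_c = ln(5.598 × 0.5768) / 1.577 = 1.172 / 1.577 = 0.7433 d.
L(t_c) = L₀ e^(−k_1 t_c) = 7.41 × 0.7750 = 5.742 mg/L, and at the critical point k_r D_c = k_1 L, so D_c = (0.343/1.92) × 5.742 = 1.026 mg/L.
Minimum DO = C_s − D_c = 9.46 − 1.026 = 8.434 mg/L.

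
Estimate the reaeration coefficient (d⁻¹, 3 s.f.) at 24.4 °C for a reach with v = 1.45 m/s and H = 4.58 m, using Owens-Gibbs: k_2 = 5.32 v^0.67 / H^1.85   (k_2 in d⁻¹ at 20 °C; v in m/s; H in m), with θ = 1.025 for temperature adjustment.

k_2 ≈ 0.456 d⁻¹

k_2(20) = 5.32 × 1.45^0.67 / 4.58^1.85 = 5.32 × 1.283 / 16.70 = 0.4087 d⁻¹.
k_2(24.4) = 0.4087 × 1.025^(24.4−20) = 0.4087 × 1.115 = 0.4556 d⁻¹.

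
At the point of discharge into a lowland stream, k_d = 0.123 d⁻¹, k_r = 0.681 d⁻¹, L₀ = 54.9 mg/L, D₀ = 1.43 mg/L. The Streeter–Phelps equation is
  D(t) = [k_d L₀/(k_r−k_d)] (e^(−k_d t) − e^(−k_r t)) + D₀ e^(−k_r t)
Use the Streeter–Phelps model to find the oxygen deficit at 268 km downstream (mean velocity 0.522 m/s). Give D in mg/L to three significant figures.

D ≈ 5.64 mg/L

Travel time t = x/v = 268 km / (0.522 m/s) = 268000 m / 0.522 m/s = 513400 s = 5.942 d.
k_d L₀/(k_r−k_d) = 0.123×54.9/(0.681−0.123) = 6.753/0.5580 = 12.10 mg/L.
e^(−k_d t) = e^(−0.123×5.942) = 0.4815; e^(−k_r t) = e^(−0.681×5.942) = 0.01748.
D = 12.10 × (0.4815 − 0.01748) + 1.43 × 0.01748 = 5.615 + 0.02500 = 5.640 mg/L.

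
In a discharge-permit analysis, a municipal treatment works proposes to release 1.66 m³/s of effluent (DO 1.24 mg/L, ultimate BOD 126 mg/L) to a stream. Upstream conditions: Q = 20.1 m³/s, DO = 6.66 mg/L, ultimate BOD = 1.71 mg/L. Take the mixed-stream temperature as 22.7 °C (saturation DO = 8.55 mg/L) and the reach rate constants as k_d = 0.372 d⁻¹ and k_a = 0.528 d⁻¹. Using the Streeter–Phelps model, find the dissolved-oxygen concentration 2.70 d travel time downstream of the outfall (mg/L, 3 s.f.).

DO ≈ 4.64 mg/L

Mixed DO = (20.1×6.66 + 1.66×1.24)/(20.1+1.66) = 135.9/21.76 = 6.247 mg/L.
Mixed L₀ = (20.1×1.71 + 1.66×126)/(21.76) = 243.5/21.76 = 11.19 mg/L.
Initial deficit D₀ = C_s − DO₀ = 8.55 − 6.247 = 2.303 mg/L.
D(2.70) = [0.372×11.19/(0.528−0.372)](e^(−0.372×2.70) − e^(−0.528×2.70)) + 2.303 e^(−0.528×2.70)
= 26.69 × (0.3663 − 0.2404) + 2.303 × 0.2404 = 3.914 mg/L.
DO = 8.55 − 3.914 = 4.636 mg/L.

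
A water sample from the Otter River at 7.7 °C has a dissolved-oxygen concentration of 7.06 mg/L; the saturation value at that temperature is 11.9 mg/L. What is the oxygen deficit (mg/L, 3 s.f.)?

D = C_s − C = 11.9 − 7.06 = 4.84 mg/L.

D ≈ 4.84 mg/L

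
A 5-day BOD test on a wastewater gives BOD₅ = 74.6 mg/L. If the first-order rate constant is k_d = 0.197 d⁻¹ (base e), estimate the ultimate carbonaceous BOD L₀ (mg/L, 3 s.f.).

BOD₅ = L₀(1 − e^(−5k_d)) ⇒ L₀ = BOD₅ / (1 − e^(−5×0.197))
= 74.6 / (1 − 0.3734) = 74.6 / 0.6266 = 119.1 mg/L.

L₀ ≈ 119 mg/L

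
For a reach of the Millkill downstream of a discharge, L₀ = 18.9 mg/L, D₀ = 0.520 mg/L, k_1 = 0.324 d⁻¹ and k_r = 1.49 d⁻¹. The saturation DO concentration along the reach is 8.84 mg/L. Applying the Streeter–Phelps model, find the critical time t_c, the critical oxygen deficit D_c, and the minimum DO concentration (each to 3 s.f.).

With k_r/k_1 = 4.599 and 1 − D₀(k_r−k_1)/(k_1 L₀) = 0.9010,
t_c = ln(4.599 × 0.9010) / (1.49 − 0.324) = ln(4.143) / 1.166 = 1.422/1.166 = 1.219 d.
D_c = (k_1/k_r) L₀ e^(−k_1 t_c) = (0.324/1.49) × 18.9 × e^(−0.324×1.219) = 0.2174 × 18.9 × 0.6737 = 2.769 mg/L.
Minimum DO = C_s − D_c = 8.84 − 2.769 = 6.071 mg/L.

t_c ≈ 1.22 d; D_c ≈ 2.77 mg/L; min DO ≈ 6.07 mg/L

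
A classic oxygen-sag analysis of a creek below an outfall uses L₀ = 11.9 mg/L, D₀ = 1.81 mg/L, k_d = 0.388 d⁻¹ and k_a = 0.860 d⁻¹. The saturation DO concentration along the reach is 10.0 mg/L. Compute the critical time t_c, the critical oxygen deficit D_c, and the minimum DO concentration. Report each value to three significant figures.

t_c = [1/(k_a−k_d)] ln[(k_a/k_d)(1 − D₀(k_a−k_d)/(k_d L₀))]
= [1/(0.860−0.388)] ln[(0.860/0.388)(1 − 1.81×0.4720/(0.388×11.9))]
= (1/0.4720) ln[2.216 × 0.8150] = 2.119 × ln(1.806) = 2.119 × 0.5913 = 1.253 d.
L(t_c) = L₀ e^(−k_d t_c) = 11.9 × 0.6150 = 7.319 mg/L, and at the critical point k_a D_c = k_d L, so D_c = (0.388/0.860) × 7.319 = 3.302 mg/L.
Minimum DO = C_s − D_c = 10.0 − 3.302 = 6.698 mg/L.

t_c ≈ 1.25 d; D_c ≈ 3.30 mg/L; min DO ≈ 6.70 mg/L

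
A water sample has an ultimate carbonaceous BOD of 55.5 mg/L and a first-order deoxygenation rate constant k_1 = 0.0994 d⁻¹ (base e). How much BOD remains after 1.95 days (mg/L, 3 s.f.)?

L_t = L₀ e^(−k_1 t) = 55.5 × e^(−0.0994×1.95) = 55.5 × 0.8238 = 45.72 mg/L.

L ≈ 45.7 mg/L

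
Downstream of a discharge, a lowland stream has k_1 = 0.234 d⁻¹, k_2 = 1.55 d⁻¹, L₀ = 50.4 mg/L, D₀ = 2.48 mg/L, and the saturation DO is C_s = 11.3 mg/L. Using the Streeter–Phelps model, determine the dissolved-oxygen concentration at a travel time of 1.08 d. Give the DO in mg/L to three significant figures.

k_1 L₀/(k_2−k_1) = 0.234×50.4/(1.55−0.234) = 11.79/1.316 = 8.962 mg/L.
e^(−k_1 t) = e^(−0.234×1.080) = 0.7767; e^(−k_2 t) = e^(−1.55×1.080) = 0.1875.
D = 8.962 × (0.7767 − 0.1875) + 2.48 × 0.1875 = 5.280 + 0.4650 = 5.745 mg/L.
DO = C_s − D = 11.3 − 5.745 = 5.555 mg/L.

DO ≈ 5.55 mg/L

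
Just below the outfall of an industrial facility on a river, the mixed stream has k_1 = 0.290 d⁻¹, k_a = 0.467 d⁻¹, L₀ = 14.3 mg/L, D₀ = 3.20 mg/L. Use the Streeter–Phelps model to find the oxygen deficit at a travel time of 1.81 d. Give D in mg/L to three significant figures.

k_1 L₀/(k_a−k_1) = 0.290×14.3/(0.467−0.290) = 4.147/0.1770 = 23.43 mg/L.
e^(−k_1 t) = e^(−0.290×1.810) = 0.5916; e^(−k_a t) = e^(−0.467×1.810) = 0.4294.
D = 23.43 × (0.5916 − 0.4294) + 3.20 × 0.4294 = 3.800 + 1.374 = 5.174 mg/L.

D ≈ 5.17 mg/L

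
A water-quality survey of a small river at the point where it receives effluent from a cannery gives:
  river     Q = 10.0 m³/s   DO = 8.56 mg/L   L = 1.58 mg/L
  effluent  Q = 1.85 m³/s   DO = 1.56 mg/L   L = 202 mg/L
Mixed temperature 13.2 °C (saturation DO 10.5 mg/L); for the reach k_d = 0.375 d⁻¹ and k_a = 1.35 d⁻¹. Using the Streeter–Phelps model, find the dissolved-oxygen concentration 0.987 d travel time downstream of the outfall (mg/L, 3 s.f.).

DO ≈ 4.30 mg/L

Mixed DO = (10.0×8.56 + 1.85×1.56)/(10.0+1.85) = 88.49/11.85 = 7.467 mg/L.
Mixed L₀ = (10.0×1.58 + 1.85×202)/(11.85) = 389.5/11.85 = 32.87 mg/L.
Initial deficit D₀ = C_s − DO₀ = 10.5 − 7.467 = 3.033 mg/L.
D(0.987) = [0.375×32.87/(1.35−0.375)](e^(−0.375×0.987) − e^(−1.35×0.987)) + 3.033 e^(−1.35×0.987)
= 12.64 × (0.6906 − 0.2638) + 3.033 × 0.2638 = 6.196 mg/L.
DO = 10.5 − 6.196 = 4.304 mg/L.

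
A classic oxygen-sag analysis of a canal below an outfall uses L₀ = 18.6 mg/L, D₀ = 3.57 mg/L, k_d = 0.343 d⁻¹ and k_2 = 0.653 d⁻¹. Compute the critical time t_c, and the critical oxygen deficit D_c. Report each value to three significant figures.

t_c ≈ 1.46 d; D_c ≈ 5.92 mg/L

With k_2/k_d = 1.904 and 1 − D₀(k_2−k_d)/(k_d L₀) = 0.8265,
t_c = ln(1.904 × 0.8265) / (0.653 − 0.343) = ln(1.574) / 0.3100 = 0.4533/0.3100 = 1.462 d.
L(t_c) = L₀ e^(−k_d t_c) = 18.6 × 0.6056 = 11.26 mg/L, and at the critical point k_2 D_c = k_d L, so D_c = (0.343/0.653) × 11.26 = 5.916 mg/L.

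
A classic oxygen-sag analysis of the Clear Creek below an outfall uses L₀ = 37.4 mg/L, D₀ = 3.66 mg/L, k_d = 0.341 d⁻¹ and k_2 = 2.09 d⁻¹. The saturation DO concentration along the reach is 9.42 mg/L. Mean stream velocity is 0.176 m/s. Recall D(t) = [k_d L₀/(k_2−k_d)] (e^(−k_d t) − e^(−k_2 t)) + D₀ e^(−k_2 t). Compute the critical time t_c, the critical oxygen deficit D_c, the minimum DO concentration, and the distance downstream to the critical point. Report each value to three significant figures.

t_c ≈ 0.638 d; D_c ≈ 4.91 mg/L; min DO ≈ 4.51 mg/L; x_c ≈ 9.70 km

At the critical point dD/dt = 0, so k_d L₀ e^(−k_d t) = k_2 D. Substituting D(t) from the Streeter–Phelps equation and solving for t gives
t_c = ln[(k_2/k_d)(1 − D₀(k_2−k_d)/(k_d L₀))] / (k_2−k_d).
Here k_2−k_d = 1.749 d⁻¹ and 1 − D₀(k_2−k_d)/(k_d L₀) = 1 − 3.66×1.749/(0.341×37.4) = 0.4981, so
t_c = ln(6.129 × 0.4981) / 1.749 = 1.116 / 1.749 = 0.6381 d.
L(t_c) = L₀ e^(−k_d t_c) = 37.4 × 0.8045 = 30.09 mg/L, and at the critical point k_2 D_c = k_d L, so D_c = (0.341/2.09) × 30.09 = 4.909 mg/L.
Minimum DO = C_s − D_c = 9.42 − 4.909 = 4.511 mg/L.
x_c = v t_c = 0.176 m/s × 0.6381 d × 86400 s/d = 9703 m ≈ 9.70 km.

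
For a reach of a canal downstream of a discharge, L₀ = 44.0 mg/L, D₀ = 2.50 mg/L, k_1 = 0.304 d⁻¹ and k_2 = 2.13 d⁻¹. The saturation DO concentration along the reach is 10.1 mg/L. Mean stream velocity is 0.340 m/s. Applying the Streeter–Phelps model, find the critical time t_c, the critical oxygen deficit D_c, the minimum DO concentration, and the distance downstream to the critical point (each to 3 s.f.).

t_c ≈ 0.838 d; D_c ≈ 4.87 mg/L; min DO ≈ 5.23 mg/L; x_c ≈ 24.6 km

With k_2/k_1 = 7.007 and 1 − D₀(k_2−k_1)/(k_1 L₀) = 0.6587,
t_c = ln(7.007 × 0.6587) / (2.13 − 0.304) = ln(4.615) / 1.826 = 1.529/1.826 = 0.8376 d.
L(t_c) = L₀ e^(−k_1 t_c) = 44.0 × 0.7752 = 34.11 mg/L, and at the critical point k_2 D_c = k_1 L, so D_c = (0.304/2.13) × 34.11 = 4.868 mg/L.
Minimum DO = C_s − D_c = 10.1 − 4.868 = 5.232 mg/L.
x_c = v t_c = 0.340 m/s × 0.8376 d × 86400 s/d = 24600 m ≈ 24.6 km.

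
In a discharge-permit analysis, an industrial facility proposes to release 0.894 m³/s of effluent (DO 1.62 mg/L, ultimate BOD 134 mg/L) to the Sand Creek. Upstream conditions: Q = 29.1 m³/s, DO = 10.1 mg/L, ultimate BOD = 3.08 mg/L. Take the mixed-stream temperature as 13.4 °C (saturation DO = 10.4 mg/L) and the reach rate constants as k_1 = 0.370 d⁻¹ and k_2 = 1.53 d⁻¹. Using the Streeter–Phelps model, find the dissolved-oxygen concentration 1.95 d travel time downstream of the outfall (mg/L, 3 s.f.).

DO ≈ 9.40 mg/L

Mixed DO = (29.1×10.1 + 0.894×1.62)/(29.1+0.894) = 295.4/29.99 = 9.847 mg/L.
Mixed L₀ = (29.1×3.08 + 0.894×134)/(29.99) = 209.4/29.99 = 6.982 mg/L.
Initial deficit D₀ = C_s − DO₀ = 10.4 − 9.847 = 0.5528 mg/L.
D(1.95) = [0.370×6.982/(1.53−0.370)](e^(−0.370×1.95) − e^(−1.53×1.95)) + 0.5528 e^(−1.53×1.95)
= 2.227 × (0.4860 − 0.05062) + 0.5528 × 0.05062 = 0.9977 mg/L.
DO = 10.4 − 0.9977 = 9.402 mg/L.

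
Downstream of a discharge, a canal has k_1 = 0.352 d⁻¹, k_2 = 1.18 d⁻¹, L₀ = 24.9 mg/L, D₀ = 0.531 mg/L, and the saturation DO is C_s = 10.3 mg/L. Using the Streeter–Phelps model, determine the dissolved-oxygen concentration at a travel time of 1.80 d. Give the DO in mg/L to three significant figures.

DO ≈ 5.88 mg/L

k_1 L₀/(k_2−k_1) = 0.352×24.9/(1.18−0.352) = 8.765/0.8280 = 10.59 mg/L.
e^(−k_1 t) = e^(−0.352×1.800) = 0.5307; e^(−k_2 t) = e^(−1.18×1.800) = 0.1196.
D = 10.59 × (0.5307 − 0.1196) + 0.531 × 0.1196 = 4.352 + 0.06348 = 4.415 mg/L.
DO = C_s − D = 10.3 − 4.415 = 5.885 mg/L.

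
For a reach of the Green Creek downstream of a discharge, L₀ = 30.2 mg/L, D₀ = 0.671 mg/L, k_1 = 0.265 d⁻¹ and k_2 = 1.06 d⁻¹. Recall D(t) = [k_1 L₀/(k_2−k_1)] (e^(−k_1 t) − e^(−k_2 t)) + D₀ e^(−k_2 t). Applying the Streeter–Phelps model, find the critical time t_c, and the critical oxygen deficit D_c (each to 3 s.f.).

t_c = [1/(k_2−k_1)] ln[(k_2/k_1)(1 − D₀(k_2−k_1)/(k_1 L₀))]
= [1/(1.06−0.265)] ln[(1.06/0.265)(1 − 0.671×0.7950/(0.265×30.2))]
= (1/0.7950) ln[4.000 × 0.9333] = 1.258 × ln(3.733) = 1.258 × 1.317 = 1.657 d.
L(t_c) = L₀ e^(−k_1 t_c) = 30.2 × 0.6446 = 19.47 mg/L, and at the critical point k_2 D_c = k_1 L, so D_c = (0.265/1.06) × 19.47 = 4.867 mg/L.

t_c ≈ 1.66 d; D_c ≈ 4.87 mg/L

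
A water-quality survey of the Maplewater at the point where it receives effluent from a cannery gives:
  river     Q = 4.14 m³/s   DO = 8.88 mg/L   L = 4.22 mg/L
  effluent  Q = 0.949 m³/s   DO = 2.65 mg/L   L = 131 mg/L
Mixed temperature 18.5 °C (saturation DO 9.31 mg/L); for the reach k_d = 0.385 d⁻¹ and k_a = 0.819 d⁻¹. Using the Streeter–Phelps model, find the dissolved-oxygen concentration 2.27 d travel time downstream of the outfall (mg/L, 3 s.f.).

Mixed DO = (4.14×8.88 + 0.949×2.65)/(4.14+0.949) = 39.28/5.089 = 7.718 mg/L.
Mixed L₀ = (4.14×4.22 + 0.949×131)/(5.089) = 141.8/5.089 = 27.86 mg/L.
Initial deficit D₀ = C_s − DO₀ = 9.31 − 7.718 = 1.592 mg/L.
D(2.27) = [0.385×27.86/(0.819−0.385)](e^(−0.385×2.27) − e^(−0.819×2.27)) + 1.592 e^(−0.819×2.27)
= 24.72 × (0.4173 − 0.1558) + 1.592 × 0.1558 = 6.711 mg/L.
DO = 9.31 − 6.711 = 2.599 mg/L.

DO ≈ 2.60 mg/L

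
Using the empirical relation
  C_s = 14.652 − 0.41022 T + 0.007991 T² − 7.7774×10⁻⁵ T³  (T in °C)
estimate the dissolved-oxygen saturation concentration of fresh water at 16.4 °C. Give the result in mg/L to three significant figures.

C_s = 14.652 − 0.41022×16.4 + 0.007991×16.4² − 7.7774×10⁻⁵×16.4³ = 9.731 mg/L.

C_s ≈ 9.73 mg/L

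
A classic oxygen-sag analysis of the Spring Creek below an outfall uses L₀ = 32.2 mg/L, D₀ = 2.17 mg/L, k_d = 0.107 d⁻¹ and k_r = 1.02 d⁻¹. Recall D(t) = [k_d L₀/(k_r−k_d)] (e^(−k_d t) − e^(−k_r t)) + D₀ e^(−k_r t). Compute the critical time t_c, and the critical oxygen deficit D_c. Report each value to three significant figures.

t_c = [1/(k_r−k_d)] ln[(k_r/k_d)(1 − D₀(k_r−k_d)/(k_d L₀))]
= [1/(1.02−0.107)] ln[(1.02/0.107)(1 − 2.17×0.9130/(0.107×32.2))]
= (1/0.9130) ln[9.533 × 0.4250] = 1.095 × ln(4.051) = 1.095 × 1.399 = 1.532 d.
L(t_c) = L₀ e^(−k_d t_c) = 32.2 × 0.8488 = 27.33 mg/L, and at the critical point k_r D_c = k_d L, so D_c = (0.107/1.02) × 27.33 = 2.867 mg/L.

t_c ≈ 1.53 d; D_c ≈ 2.87 mg/L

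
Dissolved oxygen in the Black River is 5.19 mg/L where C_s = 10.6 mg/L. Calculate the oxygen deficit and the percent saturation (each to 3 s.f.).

D = C_s − C = 10.6 − 5.19 = 5.41 mg/L.
% saturation = 5.19/10.6 × 100 = 49.0 %.

D ≈ 5.41 mg/L; 49.0 % saturation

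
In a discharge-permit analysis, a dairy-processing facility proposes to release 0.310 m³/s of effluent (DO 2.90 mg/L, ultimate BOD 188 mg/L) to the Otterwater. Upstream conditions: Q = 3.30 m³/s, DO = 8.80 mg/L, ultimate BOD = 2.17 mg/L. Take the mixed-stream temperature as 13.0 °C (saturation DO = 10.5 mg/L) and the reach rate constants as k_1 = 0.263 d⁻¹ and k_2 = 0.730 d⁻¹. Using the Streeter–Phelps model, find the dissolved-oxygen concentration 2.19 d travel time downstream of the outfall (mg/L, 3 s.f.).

Mixed DO = (3.30×8.80 + 0.310×2.90)/(3.30+0.310) = 29.94/3.610 = 8.293 mg/L.
Mixed L₀ = (3.30×2.17 + 0.310×188)/(3.610) = 65.44/3.610 = 18.13 mg/L.
Initial deficit D₀ = C_s − DO₀ = 10.5 − 8.293 = 2.207 mg/L.
D(2.19) = [0.263×18.13/(0.730−0.263)](e^(−0.263×2.19) − e^(−0.730×2.19)) + 2.207 e^(−0.730×2.19)
= 10.21 × (0.5622 − 0.2022) + 2.207 × 0.2022 = 4.121 mg/L.
DO = 10.5 − 4.121 = 6.379 mg/L.

DO ≈ 6.38 mg/L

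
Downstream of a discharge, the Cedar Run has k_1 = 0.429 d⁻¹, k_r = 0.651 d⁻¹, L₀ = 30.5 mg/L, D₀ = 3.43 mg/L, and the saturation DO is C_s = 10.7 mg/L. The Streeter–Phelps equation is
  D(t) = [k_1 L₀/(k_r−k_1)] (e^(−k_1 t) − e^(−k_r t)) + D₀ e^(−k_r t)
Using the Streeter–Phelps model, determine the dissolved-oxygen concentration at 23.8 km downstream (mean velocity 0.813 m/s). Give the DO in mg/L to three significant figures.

Travel time t = x/v = 23.8 km / (0.813 m/s) = 23800 m / 0.813 m/s = 29270 s = 0.3388 d.
k_1 L₀/(k_r−k_1) = 0.429×30.5/(0.651−0.429) = 13.08/0.2220 = 58.94 mg/L.
e^(−k_1 t) = e^(−0.429×0.3388) = 0.8647; e^(−k_r t) = e^(−0.651×0.3388) = 0.8021.
D = 58.94 × (0.8647 − 0.8021) + 3.43 × 0.8021 = 3.693 + 2.751 = 6.444 mg/L.
DO = C_s − D = 10.7 − 6.444 = 4.256 mg/L.

DO ≈ 4.26 mg/L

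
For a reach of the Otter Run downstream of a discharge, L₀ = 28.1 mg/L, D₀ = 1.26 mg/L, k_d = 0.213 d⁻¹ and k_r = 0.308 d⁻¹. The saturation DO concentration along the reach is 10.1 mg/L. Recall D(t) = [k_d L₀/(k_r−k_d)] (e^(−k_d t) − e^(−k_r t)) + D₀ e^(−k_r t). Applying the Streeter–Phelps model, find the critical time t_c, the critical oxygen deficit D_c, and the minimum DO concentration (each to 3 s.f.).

t_c ≈ 3.67 d; D_c ≈ 8.89 mg/L; min DO ≈ 1.21 mg/L

t_c = [1/(k_r−k_d)] ln[(k_r/k_d)(1 − D₀(k_r−k_d)/(k_d L₀))]
= [1/(0.308−0.213)] ln[(0.308/0.213)(1 − 1.26×0.09500/(0.213×28.1))]
= (1/0.09500) ln[1.446 × 0.9800] = 10.53 × ln(1.417) = 10.53 × 0.3486 = 3.670 d.
L(t_c) = L₀ e^(−k_d t_c) = 28.1 × 0.4577 = 12.86 mg/L, and at the critical point k_r D_c = k_d L, so D_c = (0.213/0.308) × 12.86 = 8.894 mg/L.
Minimum DO = C_s − D_c = 10.1 − 8.894 = 1.206 mg/L.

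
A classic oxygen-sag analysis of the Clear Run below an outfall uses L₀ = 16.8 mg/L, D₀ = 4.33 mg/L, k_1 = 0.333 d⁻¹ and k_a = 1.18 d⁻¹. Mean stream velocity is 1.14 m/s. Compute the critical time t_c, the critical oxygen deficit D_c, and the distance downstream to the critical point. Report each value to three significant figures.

t_c ≈ 0.235 d; D_c ≈ 4.38 mg/L; x_c ≈ 23.2 km

At the critical point dD/dt = 0, so k_1 L₀ e^(−k_1 t) = k_a D. Substituting D(t) from the Streeter–Phelps equation and solving for t gives
t_c = ln[(k_a/k_1)(1 − D₀(k_a−k_1)/(k_1 L₀))] / (k_a−k_1).
Here k_a−k_1 = 0.8470 d⁻¹ and 1 − D₀(k_a−k_1)/(k_1 L₀) = 1 − 4.33×0.8470/(0.333×16.8) = 0.3444, so
t_c = ln(3.544 × 0.3444) / 0.8470 = 0.1993 / 0.8470 = 0.2353 d.
L(t_c) = L₀ e^(−k_1 t_c) = 16.8 × 0.9246 = 15.53 mg/L, and at the critical point k_a D_c = k_1 L, so D_c = (0.333/1.18) × 15.53 = 4.384 mg/L.
x_c = v t_c = 1.14 m/s × 0.2353 d × 86400 s/d = 23170 m ≈ 23.2 km.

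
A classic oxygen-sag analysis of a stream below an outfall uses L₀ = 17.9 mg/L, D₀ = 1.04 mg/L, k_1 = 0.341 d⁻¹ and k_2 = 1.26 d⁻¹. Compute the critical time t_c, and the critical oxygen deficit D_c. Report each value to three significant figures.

With k_2/k_1 = 3.695 and 1 − D₀(k_2−k_1)/(k_1 L₀) = 0.8434,
t_c = ln(3.695 × 0.8434) / (1.26 − 0.341) = ln(3.116) / 0.9190 = 1.137/0.9190 = 1.237 d.
L(t_c) = L₀ e^(−k_1 t_c) = 17.9 × 0.6559 = 11.74 mg/L, and at the critical point k_2 D_c = k_1 L, so D_c = (0.341/1.26) × 11.74 = 3.177 mg/L.

t_c ≈ 1.24 d; D_c ≈ 3.18 mg/L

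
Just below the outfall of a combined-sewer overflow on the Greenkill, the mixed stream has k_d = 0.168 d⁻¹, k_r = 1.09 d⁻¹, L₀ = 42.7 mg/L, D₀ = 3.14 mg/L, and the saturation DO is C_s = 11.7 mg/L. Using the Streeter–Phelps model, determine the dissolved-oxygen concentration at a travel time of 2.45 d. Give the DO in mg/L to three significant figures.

k_d L₀/(k_r−k_d) = 0.168×42.7/(1.09−0.168) = 7.174/0.9220 = 7.780 mg/L.
e^(−k_d t) = e^(−0.168×2.450) = 0.6626; e^(−k_r t) = e^(−1.09×2.450) = 0.06922.
D = 7.780 × (0.6626 − 0.06922) + 3.14 × 0.06922 = 4.617 + 0.2173 = 4.834 mg/L.
DO = C_s − D = 11.7 − 4.834 = 6.866 mg/L.

DO ≈ 6.87 mg/L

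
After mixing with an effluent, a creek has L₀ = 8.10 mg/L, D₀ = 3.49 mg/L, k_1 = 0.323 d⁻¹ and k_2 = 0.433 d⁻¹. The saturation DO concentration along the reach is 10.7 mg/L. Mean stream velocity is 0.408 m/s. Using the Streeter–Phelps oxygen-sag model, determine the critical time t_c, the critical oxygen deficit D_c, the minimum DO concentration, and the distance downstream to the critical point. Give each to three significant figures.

t_c ≈ 1.22 d; D_c ≈ 4.07 mg/L; min DO ≈ 6.63 mg/L; x_c ≈ 43.1 km

At the critical point dD/dt = 0, so k_1 L₀ e^(−k_1 t) = k_2 D. Substituting D(t) from the Streeter–Phelps equation and solving for t gives
t_c = ln[(k_2/k_1)(1 − D₀(k_2−k_1)/(k_1 L₀))] / (k_2−k_1).
Here k_2−k_1 = 0.1100 d⁻¹ and 1 − D₀(k_2−k_1)/(k_1 L₀) = 1 − 3.49×0.1100/(0.323×8.10) = 0.8533, so
t_c = ln(1.341 × 0.8533) / 0.1100 = 0.1344 / 0.1100 = 1.222 d.
L(t_c) = L₀ e^(−k_1 t_c) = 8.10 × 0.6739 = 5.459 mg/L, and at the critical point k_2 D_c = k_1 L, so D_c = (0.323/0.433) × 5.459 = 4.072 mg/L.
Minimum DO = C_s − D_c = 10.7 − 4.072 = 6.628 mg/L.
x_c = v t_c = 0.408 m/s × 1.222 d × 86400 s/d = 43070 m ≈ 43.1 km.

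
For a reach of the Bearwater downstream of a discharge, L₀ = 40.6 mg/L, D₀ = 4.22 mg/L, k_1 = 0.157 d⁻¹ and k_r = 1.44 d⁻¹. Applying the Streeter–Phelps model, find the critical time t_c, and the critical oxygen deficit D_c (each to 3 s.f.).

With k_r/k_1 = 9.172 and 1 − D₀(k_r−k_1)/(k_1 L₀) = 0.1506,
t_c = ln(9.172 × 0.1506) / (1.44 − 0.157) = ln(1.381) / 1.283 = 0.3230/1.283 = 0.2518 d.
D_c = (k_1/k_r) L₀ e^(−k_1 t_c) = (0.157/1.44) × 40.6 × e^(−0.157×0.2518) = 0.1090 × 40.6 × 0.9612 = 4.255 mg/L.

t_c ≈ 0.252 d; D_c ≈ 4.25 mg/L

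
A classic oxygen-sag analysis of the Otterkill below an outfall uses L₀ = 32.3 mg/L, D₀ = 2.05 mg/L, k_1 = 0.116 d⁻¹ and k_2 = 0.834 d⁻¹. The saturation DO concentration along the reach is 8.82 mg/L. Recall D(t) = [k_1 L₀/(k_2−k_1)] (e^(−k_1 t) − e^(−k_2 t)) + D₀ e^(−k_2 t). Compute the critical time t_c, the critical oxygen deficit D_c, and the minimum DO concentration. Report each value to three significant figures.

t_c ≈ 2.05 d; D_c ≈ 3.54 mg/L; min DO ≈ 5.28 mg/L

With k_2/k_1 = 7.190 and 1 − D₀(k_2−k_1)/(k_1 L₀) = 0.6072,
t_c = ln(7.190 × 0.6072) / (0.834 − 0.116) = ln(4.365) / 0.7180 = 1.474/0.7180 = 2.052 d.
L(t_c) = L₀ e^(−k_1 t_c) = 32.3 × 0.7881 = 25.46 mg/L, and at the critical point k_2 D_c = k_1 L, so D_c = (0.116/0.834) × 25.46 = 3.541 mg/L.
Minimum DO = C_s − D_c = 8.82 − 3.541 = 5.279 mg/L.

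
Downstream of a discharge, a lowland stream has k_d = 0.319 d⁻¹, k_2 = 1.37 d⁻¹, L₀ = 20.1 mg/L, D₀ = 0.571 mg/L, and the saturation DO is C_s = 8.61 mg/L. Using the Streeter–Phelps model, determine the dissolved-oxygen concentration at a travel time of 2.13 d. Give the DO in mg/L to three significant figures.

k_d L₀/(k_2−k_d) = 0.319×20.1/(1.37−0.319) = 6.412/1.051 = 6.101 mg/L.
e^(−k_d t) = e^(−0.319×2.130) = 0.5069; e^(−k_2 t) = e^(−1.37×2.130) = 0.05404.
D = 6.101 × (0.5069 − 0.05404) + 0.571 × 0.05404 = 2.763 + 0.03085 = 2.794 mg/L.
DO = C_s − D = 8.61 − 2.794 = 5.816 mg/L.

DO ≈ 5.82 mg/L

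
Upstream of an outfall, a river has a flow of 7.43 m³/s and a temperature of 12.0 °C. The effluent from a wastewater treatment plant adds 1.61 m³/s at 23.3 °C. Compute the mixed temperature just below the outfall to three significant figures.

14.0 °C

Flow-weighted mixing: C = (Q_r C_r + Q_w C_w)/(Q_r + Q_w)
= (7.43×12.0 + 1.61×23.3)/(7.43 + 1.61) = 126.7/9.040 = 14.01 °C.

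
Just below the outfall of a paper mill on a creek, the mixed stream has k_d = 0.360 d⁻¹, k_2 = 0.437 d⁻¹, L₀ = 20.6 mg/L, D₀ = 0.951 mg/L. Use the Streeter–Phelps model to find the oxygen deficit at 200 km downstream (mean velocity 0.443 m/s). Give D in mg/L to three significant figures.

Travel time t = x/v = 200 km / (0.443 m/s) = 200000 m / 0.443 m/s = 451500 s = 5.225 d.
k_d L₀/(k_2−k_d) = 0.360×20.6/(0.437−0.360) = 7.416/0.07700 = 96.31 mg/L.
e^(−k_d t) = e^(−0.360×5.225) = 0.1524; e^(−k_2 t) = e^(−0.437×5.225) = 0.1019.
D = 96.31 × (0.1524 − 0.1019) + 0.951 × 0.1019 = 4.863 + 0.09694 = 4.960 mg/L.

D ≈ 4.96 mg/L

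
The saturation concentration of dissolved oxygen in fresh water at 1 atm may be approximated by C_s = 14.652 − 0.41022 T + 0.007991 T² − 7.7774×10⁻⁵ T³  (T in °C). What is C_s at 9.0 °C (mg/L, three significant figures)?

C_s = 14.652 − 0.41022×9.0 + 0.007991×9.0² − 7.7774×10⁻⁵×9.0³ = 11.55 mg/L.

C_s ≈ 11.6 mg/L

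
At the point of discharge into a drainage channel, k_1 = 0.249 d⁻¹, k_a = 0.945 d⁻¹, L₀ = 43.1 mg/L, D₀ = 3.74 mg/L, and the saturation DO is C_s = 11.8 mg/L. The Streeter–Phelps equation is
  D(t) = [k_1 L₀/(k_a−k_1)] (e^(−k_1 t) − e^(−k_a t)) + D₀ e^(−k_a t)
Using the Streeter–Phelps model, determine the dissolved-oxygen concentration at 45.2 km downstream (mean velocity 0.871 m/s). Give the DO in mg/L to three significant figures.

DO ≈ 5.14 mg/L

Travel time t = x/v = 45.2 km / (0.871 m/s) = 45200 m / 0.871 m/s = 51890 s = 0.6006 d.
k_1 L₀/(k_a−k_1) = 0.249×43.1/(0.945−0.249) = 10.73/0.6960 = 15.42 mg/L.
e^(−k_1 t) = e^(−0.249×0.6006) = 0.8611; e^(−k_a t) = e^(−0.945×0.6006) = 0.5669.
D = 15.42 × (0.8611 − 0.5669) + 3.74 × 0.5669 = 4.536 + 2.120 = 6.657 mg/L.
DO = C_s − D = 11.8 − 6.657 = 5.143 mg/L.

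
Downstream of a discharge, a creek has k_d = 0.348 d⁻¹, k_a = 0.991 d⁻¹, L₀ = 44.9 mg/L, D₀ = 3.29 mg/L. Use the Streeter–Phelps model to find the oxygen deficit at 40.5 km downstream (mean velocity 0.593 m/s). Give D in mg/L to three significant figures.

Travel time t = x/v = 40.5 km / (0.593 m/s) = 40500 m / 0.593 m/s = 68300 s = 0.7905 d.
k_d L₀/(k_a−k_d) = 0.348×44.9/(0.991−0.348) = 15.63/0.6430 = 24.30 mg/L.
e^(−k_d t) = e^(−0.348×0.7905) = 0.7595; e^(−k_a t) = e^(−0.991×0.7905) = 0.4569.
D = 24.30 × (0.7595 − 0.4569) + 3.29 × 0.4569 = 7.354 + 1.503 = 8.857 mg/L.

D ≈ 8.86 mg/L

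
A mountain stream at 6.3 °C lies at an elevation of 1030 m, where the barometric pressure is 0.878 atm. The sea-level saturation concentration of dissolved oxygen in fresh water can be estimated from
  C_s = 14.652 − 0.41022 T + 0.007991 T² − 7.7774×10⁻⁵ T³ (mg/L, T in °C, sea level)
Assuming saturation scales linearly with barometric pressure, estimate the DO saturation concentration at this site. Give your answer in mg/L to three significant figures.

At sea level: C_s = 14.652 − 0.41022×6.3 + 0.007991×6.3² − 7.7774×10⁻⁵×6.3³ = 12.37 mg/L.
Pressure correction: C_s' = 12.37 × 0.878 = 10.86 mg/L.

C_s ≈ 10.9 mg/L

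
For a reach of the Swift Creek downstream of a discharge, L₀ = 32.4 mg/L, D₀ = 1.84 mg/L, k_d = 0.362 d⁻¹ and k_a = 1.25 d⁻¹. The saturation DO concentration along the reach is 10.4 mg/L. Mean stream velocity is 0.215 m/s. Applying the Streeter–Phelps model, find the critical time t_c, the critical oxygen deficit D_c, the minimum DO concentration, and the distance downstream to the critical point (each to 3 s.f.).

t_c ≈ 1.23 d; D_c ≈ 6.02 mg/L; min DO ≈ 4.38 mg/L; x_c ≈ 22.8 km

With k_a/k_d = 3.453 and 1 − D₀(k_a−k_d)/(k_d L₀) = 0.8607,
t_c = ln(3.453 × 0.8607) / (1.25 − 0.362) = ln(2.972) / 0.8880 = 1.089/0.8880 = 1.227 d.
D_c = (k_d/k_a) L₀ e^(−k_d t_c) = (0.362/1.25) × 32.4 × e^(−0.362×1.227) = 0.2896 × 32.4 × 0.6414 = 6.019 mg/L.
Minimum DO = C_s − D_c = 10.4 − 6.019 = 4.381 mg/L.
x_c = v t_c = 0.215 m/s × 1.227 d × 86400 s/d = 22790 m ≈ 22.8 km.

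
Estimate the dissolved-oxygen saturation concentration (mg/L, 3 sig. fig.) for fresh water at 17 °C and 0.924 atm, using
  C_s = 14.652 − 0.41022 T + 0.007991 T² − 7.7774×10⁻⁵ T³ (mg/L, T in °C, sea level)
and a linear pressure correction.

C_s ≈ 8.88 mg/L

At sea level: C_s = 14.652 − 0.41022×17 + 0.007991×17² − 7.7774×10⁻⁵×17³ = 9.606 mg/L.
Pressure correction: C_s' = 9.606 × 0.924 = 8.876 mg/L.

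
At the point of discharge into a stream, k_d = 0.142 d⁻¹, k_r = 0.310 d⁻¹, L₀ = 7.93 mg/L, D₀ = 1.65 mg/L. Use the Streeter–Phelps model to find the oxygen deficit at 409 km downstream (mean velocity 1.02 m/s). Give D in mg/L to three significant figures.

D ≈ 2.27 mg/L

Travel time t = x/v = 409 km / (1.02 m/s) = 409000 m / 1.02 m/s = 401000 s = 4.641 d.
k_d L₀/(k_r−k_d) = 0.142×7.93/(0.310−0.142) = 1.126/0.1680 = 6.703 mg/L.
e^(−k_d t) = e^(−0.142×4.641) = 0.5174; e^(−k_r t) = e^(−0.310×4.641) = 0.2372.
D = 6.703 × (0.5174 − 0.2372) + 1.65 × 0.2372 = 1.878 + 0.3914 = 2.269 mg/L.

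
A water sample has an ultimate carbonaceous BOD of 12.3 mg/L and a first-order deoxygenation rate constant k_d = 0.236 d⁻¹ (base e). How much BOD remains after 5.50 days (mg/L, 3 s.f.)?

L_t = L₀ e^(−k_d t) = 12.3 × e^(−0.236×5.50) = 12.3 × 0.2731 = 3.359 mg/L.

L ≈ 3.36 mg/L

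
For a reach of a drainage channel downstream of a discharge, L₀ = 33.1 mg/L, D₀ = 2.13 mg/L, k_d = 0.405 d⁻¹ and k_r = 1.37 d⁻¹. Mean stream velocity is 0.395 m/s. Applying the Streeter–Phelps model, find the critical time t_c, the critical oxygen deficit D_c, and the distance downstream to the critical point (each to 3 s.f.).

t_c ≈ 1.09 d; D_c ≈ 6.29 mg/L; x_c ≈ 37.2 km

t_c = [1/(k_r−k_d)] ln[(k_r/k_d)(1 − D₀(k_r−k_d)/(k_d L₀))]
= [1/(1.37−0.405)] ln[(1.37/0.405)(1 − 2.13×0.9650/(0.405×33.1))]
= (1/0.9650) ln[3.383 × 0.8467] = 1.036 × ln(2.864) = 1.036 × 1.052 = 1.090 d.
D_c = (k_d/k_r) L₀ e^(−k_d t_c) = (0.405/1.37) × 33.1 × e^(−0.405×1.090) = 0.2956 × 33.1 × 0.6430 = 6.292 mg/L.
x_c = v t_c = 0.395 m/s × 1.090 d × 86400 s/d = 37210 m ≈ 37.2 km.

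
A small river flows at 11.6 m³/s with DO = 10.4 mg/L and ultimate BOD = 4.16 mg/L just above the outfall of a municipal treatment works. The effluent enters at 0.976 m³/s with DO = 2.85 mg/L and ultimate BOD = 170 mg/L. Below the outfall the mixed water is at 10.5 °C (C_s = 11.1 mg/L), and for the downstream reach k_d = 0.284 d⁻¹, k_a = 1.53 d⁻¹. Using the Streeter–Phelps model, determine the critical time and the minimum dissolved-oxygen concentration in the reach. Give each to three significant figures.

Mixed DO = (11.6×10.4 + 0.976×2.85)/(11.6+0.976) = 123.4/12.58 = 9.814 mg/L.
Mixed L₀ = (11.6×4.16 + 0.976×170)/(12.58) = 214.2/12.58 = 17.03 mg/L.
Initial deficit D₀ = C_s − DO₀ = 11.1 − 9.814 = 1.286 mg/L.
t_c = (1/1.246) ln[(1.53/0.284)(1 − 1.286×1.246/(0.284×17.03))] = 0.8026 × ln(3.603) = 1.029 d.
D_c = (0.284/1.53) × 17.03 × e^(−0.284×1.029) = 0.1856 × 17.03 × 0.7467 = 2.360 mg/L.
Minimum DO = 11.1 − 2.360 = 8.740 mg/L.

t_c ≈ 1.03 d; minimum DO ≈ 8.74 mg/L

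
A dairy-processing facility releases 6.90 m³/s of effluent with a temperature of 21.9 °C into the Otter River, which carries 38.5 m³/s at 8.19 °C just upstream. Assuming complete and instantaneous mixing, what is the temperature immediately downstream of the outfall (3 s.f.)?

Flow-weighted mixing: C = (Q_r C_r + Q_w C_w)/(Q_r + Q_w)
= (38.5×8.19 + 6.90×21.9)/(38.5 + 6.90) = 466.4/45.40 = 10.27 °C.

10.3 °C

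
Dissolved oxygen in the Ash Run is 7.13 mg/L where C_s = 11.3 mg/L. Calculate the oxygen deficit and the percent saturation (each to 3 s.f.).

D = C_s − C = 11.3 − 7.13 = 4.17 mg/L.
% saturation = 7.13/11.3 × 100 = 63.1 %.

D ≈ 4.17 mg/L; 63.1 % saturation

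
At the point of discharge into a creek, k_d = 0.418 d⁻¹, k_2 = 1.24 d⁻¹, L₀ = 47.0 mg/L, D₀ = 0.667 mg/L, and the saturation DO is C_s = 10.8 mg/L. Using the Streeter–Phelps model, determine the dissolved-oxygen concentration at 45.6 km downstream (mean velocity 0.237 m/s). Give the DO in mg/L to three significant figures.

DO ≈ 2.85 mg/L

Travel time t = x/v = 45.6 km / (0.237 m/s) = 45600 m / 0.237 m/s = 192400 s = 2.227 d.
k_d L₀/(k_2−k_d) = 0.418×47.0/(1.24−0.418) = 19.65/0.8220 = 23.90 mg/L.
e^(−k_d t) = e^(−0.418×2.227) = 0.3942; e^(−k_2 t) = e^(−1.24×2.227) = 0.06321.
D = 23.90 × (0.3942 − 0.06321) + 0.667 × 0.06321 = 7.911 + 0.04216 = 7.953 mg/L.
DO = C_s − D = 10.8 − 7.953 = 2.847 mg/L.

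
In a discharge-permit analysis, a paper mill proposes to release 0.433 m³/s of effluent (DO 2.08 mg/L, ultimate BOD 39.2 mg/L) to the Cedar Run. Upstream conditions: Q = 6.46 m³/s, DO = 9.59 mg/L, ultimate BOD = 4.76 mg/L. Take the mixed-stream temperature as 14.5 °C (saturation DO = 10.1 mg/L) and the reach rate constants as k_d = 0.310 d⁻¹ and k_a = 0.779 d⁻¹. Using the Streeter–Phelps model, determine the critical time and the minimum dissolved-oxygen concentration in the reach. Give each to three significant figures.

t_c ≈ 1.45 d; minimum DO ≈ 8.34 mg/L

Mixed DO = (6.46×9.59 + 0.433×2.08)/(6.46+0.433) = 62.85/6.893 = 9.118 mg/L.
Mixed L₀ = (6.46×4.76 + 0.433×39.2)/(6.893) = 47.72/6.893 = 6.923 mg/L.
Initial deficit D₀ = C_s − DO₀ = 10.1 − 9.118 = 0.9818 mg/L.
t_c = (1/0.4690) ln[(0.779/0.310)(1 − 0.9818×0.4690/(0.310×6.923))] = 2.132 × ln(1.974) = 1.450 d.
D_c = (0.310/0.779) × 6.923 × e^(−0.310×1.450) = 0.3979 × 6.923 × 0.6380 = 1.758 mg/L.
Minimum DO = 10.1 − 1.758 = 8.342 mg/L.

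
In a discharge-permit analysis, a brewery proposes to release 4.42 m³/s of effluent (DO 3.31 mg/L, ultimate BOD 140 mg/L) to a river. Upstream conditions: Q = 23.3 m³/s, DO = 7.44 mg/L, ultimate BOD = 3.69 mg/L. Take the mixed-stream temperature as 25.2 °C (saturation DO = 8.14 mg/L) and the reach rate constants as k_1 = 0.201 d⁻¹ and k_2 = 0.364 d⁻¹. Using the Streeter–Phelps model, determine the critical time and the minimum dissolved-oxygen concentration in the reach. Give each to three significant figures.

Mixed DO = (23.3×7.44 + 4.42×3.31)/(23.3+4.42) = 188.0/27.72 = 6.781 mg/L.
Mixed L₀ = (23.3×3.69 + 4.42×140)/(27.72) = 704.8/27.72 = 25.42 mg/L.
Initial deficit D₀ = C_s − DO₀ = 8.14 − 6.781 = 1.359 mg/L.
t_c = (1/0.1630) ln[(0.364/0.201)(1 − 1.359×0.1630/(0.201×25.42))] = 6.135 × ln(1.732) = 3.371 d.
D_c = (0.201/0.364) × 25.42 × e^(−0.201×3.371) = 0.5522 × 25.42 × 0.5078 = 7.129 mg/L.
Minimum DO = 8.14 − 7.129 = 1.011 mg/L.

t_c ≈ 3.37 d; minimum DO ≈ 1.01 mg/L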